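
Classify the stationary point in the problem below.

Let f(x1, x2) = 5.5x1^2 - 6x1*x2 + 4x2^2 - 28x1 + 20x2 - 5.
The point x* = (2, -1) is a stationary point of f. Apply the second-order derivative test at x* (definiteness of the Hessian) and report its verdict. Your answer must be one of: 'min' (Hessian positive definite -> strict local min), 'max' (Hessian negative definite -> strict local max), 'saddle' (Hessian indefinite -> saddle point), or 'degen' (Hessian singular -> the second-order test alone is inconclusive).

Compute the Hessian H = grad^2 f:
  H = [[11, -6], [-6, 8]]
Verify stationarity: grad f(x*) = H x* + g = (0, 0).
Eigenvalues of H: 3.3153, 15.6847.
Both eigenvalues > 0, so H is positive definite -> x* is a strict local min.

min


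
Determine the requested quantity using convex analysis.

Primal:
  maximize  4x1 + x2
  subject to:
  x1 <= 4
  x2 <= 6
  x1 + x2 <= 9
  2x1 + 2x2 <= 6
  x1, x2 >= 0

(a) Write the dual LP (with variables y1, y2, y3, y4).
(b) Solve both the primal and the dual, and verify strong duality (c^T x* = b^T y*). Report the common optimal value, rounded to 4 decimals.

The standard primal-dual pair for 'max c^T x s.t. A x <= b, x >= 0' is:
  Dual:  min b^T y  s.t.  A^T y >= c,  y >= 0.

So the dual LP is:
  minimize  4y1 + 6y2 + 9y3 + 6y4
  subject to:
    y1 + y3 + 2y4 >= 4
    y2 + y3 + 2y4 >= 1
    y1, y2, y3, y4 >= 0

Solving the primal: x* = (3, 0).
  primal value c^T x* = 12.
Solving the dual: y* = (0, 0, 0, 2).
  dual value b^T y* = 12.
Strong duality: c^T x* = b^T y*. Confirmed.

12


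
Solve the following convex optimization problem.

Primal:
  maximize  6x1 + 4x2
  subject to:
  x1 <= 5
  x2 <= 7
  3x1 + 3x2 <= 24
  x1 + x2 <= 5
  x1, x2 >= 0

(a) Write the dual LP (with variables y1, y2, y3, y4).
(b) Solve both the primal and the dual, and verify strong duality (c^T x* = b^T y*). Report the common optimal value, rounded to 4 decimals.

The standard primal-dual pair for 'max c^T x s.t. A x <= b, x >= 0' is:
  Dual:  min b^T y  s.t.  A^T y >= c,  y >= 0.

So the dual LP is:
  minimize  5y1 + 7y2 + 24y3 + 5y4
  subject to:
    y1 + 3y3 + y4 >= 6
    y2 + 3y3 + y4 >= 4
    y1, y2, y3, y4 >= 0

Solving the primal: x* = (5, 0).
  primal value c^T x* = 30.
Solving the dual: y* = (2, 0, 0, 4).
  dual value b^T y* = 30.
Strong duality: c^T x* = b^T y*. Confirmed.

30


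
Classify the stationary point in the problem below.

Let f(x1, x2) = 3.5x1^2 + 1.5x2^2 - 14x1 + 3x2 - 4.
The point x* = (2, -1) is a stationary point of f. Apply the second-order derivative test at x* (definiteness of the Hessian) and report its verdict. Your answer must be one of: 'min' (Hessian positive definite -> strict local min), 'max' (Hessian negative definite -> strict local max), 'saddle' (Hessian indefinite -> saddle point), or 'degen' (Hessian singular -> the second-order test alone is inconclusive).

Compute the Hessian H = grad^2 f:
  H = [[7, 0], [0, 3]]
Verify stationarity: grad f(x*) = H x* + g = (0, 0).
Eigenvalues of H: 3, 7.
Both eigenvalues > 0, so H is positive definite -> x* is a strict local min.

min


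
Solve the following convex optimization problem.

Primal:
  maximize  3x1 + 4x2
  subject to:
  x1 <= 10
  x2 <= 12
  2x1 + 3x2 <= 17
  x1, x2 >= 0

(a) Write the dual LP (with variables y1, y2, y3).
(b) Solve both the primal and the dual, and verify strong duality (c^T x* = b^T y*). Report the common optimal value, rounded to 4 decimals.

The standard primal-dual pair for 'max c^T x s.t. A x <= b, x >= 0' is:
  Dual:  min b^T y  s.t.  A^T y >= c,  y >= 0.

So the dual LP is:
  minimize  10y1 + 12y2 + 17y3
  subject to:
    y1 + 2y3 >= 3
    y2 + 3y3 >= 4
    y1, y2, y3 >= 0

Solving the primal: x* = (8.5, 0).
  primal value c^T x* = 25.5.
Solving the dual: y* = (0, 0, 1.5).
  dual value b^T y* = 25.5.
Strong duality: c^T x* = b^T y*. Confirmed.

25.5


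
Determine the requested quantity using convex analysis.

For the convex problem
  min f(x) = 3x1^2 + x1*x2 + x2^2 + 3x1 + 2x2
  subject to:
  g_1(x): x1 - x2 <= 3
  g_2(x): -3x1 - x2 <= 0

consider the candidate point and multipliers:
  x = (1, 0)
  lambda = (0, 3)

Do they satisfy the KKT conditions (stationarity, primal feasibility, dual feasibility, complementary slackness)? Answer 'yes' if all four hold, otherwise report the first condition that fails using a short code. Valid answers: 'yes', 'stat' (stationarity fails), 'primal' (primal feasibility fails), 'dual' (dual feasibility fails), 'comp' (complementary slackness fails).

Gradient of f: grad f(x) = Q x + c = (9, 3)
Constraint values g_i(x) = a_i^T x - b_i:
  g_1((1, 0)) = -2
  g_2((1, 0)) = -3
Stationarity residual: grad f(x) + sum_i lambda_i a_i = (0, 0)
  -> stationarity OK
Primal feasibility (all g_i <= 0): OK
Dual feasibility (all lambda_i >= 0): OK
Complementary slackness (lambda_i * g_i(x) = 0 for all i): FAILS

Verdict: the first failing condition is complementary_slackness -> comp.

comp


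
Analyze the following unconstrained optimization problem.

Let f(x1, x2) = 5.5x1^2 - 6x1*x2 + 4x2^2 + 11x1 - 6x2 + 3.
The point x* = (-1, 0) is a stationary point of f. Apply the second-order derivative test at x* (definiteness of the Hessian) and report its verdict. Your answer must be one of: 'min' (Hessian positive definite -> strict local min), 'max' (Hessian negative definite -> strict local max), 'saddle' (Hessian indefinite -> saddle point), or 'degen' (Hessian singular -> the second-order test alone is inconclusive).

Compute the Hessian H = grad^2 f:
  H = [[11, -6], [-6, 8]]
Verify stationarity: grad f(x*) = H x* + g = (0, 0).
Eigenvalues of H: 3.3153, 15.6847.
Both eigenvalues > 0, so H is positive definite -> x* is a strict local min.

min


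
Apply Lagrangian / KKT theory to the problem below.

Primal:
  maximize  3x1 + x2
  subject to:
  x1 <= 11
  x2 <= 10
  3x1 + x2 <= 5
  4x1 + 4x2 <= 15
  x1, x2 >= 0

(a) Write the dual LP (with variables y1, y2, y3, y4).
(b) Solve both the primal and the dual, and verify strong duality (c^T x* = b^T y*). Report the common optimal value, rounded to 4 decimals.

The standard primal-dual pair for 'max c^T x s.t. A x <= b, x >= 0' is:
  Dual:  min b^T y  s.t.  A^T y >= c,  y >= 0.

So the dual LP is:
  minimize  11y1 + 10y2 + 5y3 + 15y4
  subject to:
    y1 + 3y3 + 4y4 >= 3
    y2 + y3 + 4y4 >= 1
    y1, y2, y3, y4 >= 0

Solving the primal: x* = (0.625, 3.125).
  primal value c^T x* = 5.
Solving the dual: y* = (0, 0, 1, 0).
  dual value b^T y* = 5.
Strong duality: c^T x* = b^T y*. Confirmed.

5


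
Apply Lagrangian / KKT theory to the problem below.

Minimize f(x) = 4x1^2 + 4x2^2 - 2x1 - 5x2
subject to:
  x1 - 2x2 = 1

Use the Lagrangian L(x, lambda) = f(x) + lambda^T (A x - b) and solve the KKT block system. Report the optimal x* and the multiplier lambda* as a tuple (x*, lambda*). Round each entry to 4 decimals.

Form the Lagrangian:
  L(x, lambda) = (1/2) x^T Q x + c^T x + lambda^T (A x - b)
Stationarity (grad_x L = 0): Q x + c + A^T lambda = 0.
Primal feasibility: A x = b.

This gives the KKT block system:
  [ Q   A^T ] [ x     ]   [-c ]
  [ A    0  ] [ lambda ] = [ b ]

Solving the linear system:
  x*      = (0.65, -0.175)
  lambda* = (-3.2)
  f(x*)   = 1.3875

x* = (0.65, -0.175), lambda* = (-3.2)


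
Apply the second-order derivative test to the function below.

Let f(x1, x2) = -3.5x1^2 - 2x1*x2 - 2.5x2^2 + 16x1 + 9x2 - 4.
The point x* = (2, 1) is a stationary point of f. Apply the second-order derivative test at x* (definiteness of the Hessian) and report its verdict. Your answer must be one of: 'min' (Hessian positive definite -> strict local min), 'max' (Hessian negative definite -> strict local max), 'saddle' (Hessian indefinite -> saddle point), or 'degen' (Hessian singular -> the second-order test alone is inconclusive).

Compute the Hessian H = grad^2 f:
  H = [[-7, -2], [-2, -5]]
Verify stationarity: grad f(x*) = H x* + g = (0, 0).
Eigenvalues of H: -8.2361, -3.7639.
Both eigenvalues < 0, so H is negative definite -> x* is a strict local max.

max


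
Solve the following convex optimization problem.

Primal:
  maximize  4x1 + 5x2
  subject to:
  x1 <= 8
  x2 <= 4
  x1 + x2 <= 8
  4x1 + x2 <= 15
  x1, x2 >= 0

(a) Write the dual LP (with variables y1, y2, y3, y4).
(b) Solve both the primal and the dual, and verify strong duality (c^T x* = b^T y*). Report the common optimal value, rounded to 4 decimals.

The standard primal-dual pair for 'max c^T x s.t. A x <= b, x >= 0' is:
  Dual:  min b^T y  s.t.  A^T y >= c,  y >= 0.

So the dual LP is:
  minimize  8y1 + 4y2 + 8y3 + 15y4
  subject to:
    y1 + y3 + 4y4 >= 4
    y2 + y3 + y4 >= 5
    y1, y2, y3, y4 >= 0

Solving the primal: x* = (2.75, 4).
  primal value c^T x* = 31.
Solving the dual: y* = (0, 4, 0, 1).
  dual value b^T y* = 31.
Strong duality: c^T x* = b^T y*. Confirmed.

31


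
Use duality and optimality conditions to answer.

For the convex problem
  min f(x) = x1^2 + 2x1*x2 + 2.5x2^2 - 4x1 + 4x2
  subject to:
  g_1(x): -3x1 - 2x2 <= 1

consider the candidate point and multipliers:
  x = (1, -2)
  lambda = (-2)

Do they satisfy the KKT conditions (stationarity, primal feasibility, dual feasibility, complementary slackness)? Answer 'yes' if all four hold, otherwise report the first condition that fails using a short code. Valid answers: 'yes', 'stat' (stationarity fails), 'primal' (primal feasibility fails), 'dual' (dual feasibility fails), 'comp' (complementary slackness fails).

Gradient of f: grad f(x) = Q x + c = (-6, -4)
Constraint values g_i(x) = a_i^T x - b_i:
  g_1((1, -2)) = 0
Stationarity residual: grad f(x) + sum_i lambda_i a_i = (0, 0)
  -> stationarity OK
Primal feasibility (all g_i <= 0): OK
Dual feasibility (all lambda_i >= 0): FAILS
Complementary slackness (lambda_i * g_i(x) = 0 for all i): OK

Verdict: the first failing condition is dual_feasibility -> dual.

dual


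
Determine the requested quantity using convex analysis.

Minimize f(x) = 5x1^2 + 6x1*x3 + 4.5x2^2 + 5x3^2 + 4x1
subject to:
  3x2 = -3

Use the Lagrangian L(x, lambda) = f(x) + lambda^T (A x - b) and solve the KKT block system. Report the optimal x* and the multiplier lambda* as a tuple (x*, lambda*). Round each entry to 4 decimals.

Form the Lagrangian:
  L(x, lambda) = (1/2) x^T Q x + c^T x + lambda^T (A x - b)
Stationarity (grad_x L = 0): Q x + c + A^T lambda = 0.
Primal feasibility: A x = b.

This gives the KKT block system:
  [ Q   A^T ] [ x     ]   [-c ]
  [ A    0  ] [ lambda ] = [ b ]

Solving the linear system:
  x*      = (-0.625, -1, 0.375)
  lambda* = (3)
  f(x*)   = 3.25

x* = (-0.625, -1, 0.375), lambda* = (3)


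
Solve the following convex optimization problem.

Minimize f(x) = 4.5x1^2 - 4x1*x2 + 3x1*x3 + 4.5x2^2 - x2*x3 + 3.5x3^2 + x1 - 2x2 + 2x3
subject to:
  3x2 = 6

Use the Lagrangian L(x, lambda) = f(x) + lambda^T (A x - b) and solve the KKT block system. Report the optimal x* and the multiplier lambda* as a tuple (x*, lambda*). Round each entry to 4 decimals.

Form the Lagrangian:
  L(x, lambda) = (1/2) x^T Q x + c^T x + lambda^T (A x - b)
Stationarity (grad_x L = 0): Q x + c + A^T lambda = 0.
Primal feasibility: A x = b.

This gives the KKT block system:
  [ Q   A^T ] [ x     ]   [-c ]
  [ A    0  ] [ lambda ] = [ b ]

Solving the linear system:
  x*      = (0.9074, 2, -0.3889)
  lambda* = (-4.2531)
  f(x*)   = 10.8241

x* = (0.9074, 2, -0.3889), lambda* = (-4.2531)


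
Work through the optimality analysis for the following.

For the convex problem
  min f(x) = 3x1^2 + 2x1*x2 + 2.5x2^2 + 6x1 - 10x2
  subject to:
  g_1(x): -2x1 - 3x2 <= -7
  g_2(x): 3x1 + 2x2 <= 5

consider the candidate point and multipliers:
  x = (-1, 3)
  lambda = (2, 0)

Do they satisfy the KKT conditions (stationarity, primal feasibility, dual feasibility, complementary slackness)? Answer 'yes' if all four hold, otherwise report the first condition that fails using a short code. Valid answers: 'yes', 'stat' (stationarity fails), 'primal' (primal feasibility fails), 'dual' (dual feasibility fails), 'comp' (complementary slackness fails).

Gradient of f: grad f(x) = Q x + c = (6, 3)
Constraint values g_i(x) = a_i^T x - b_i:
  g_1((-1, 3)) = 0
  g_2((-1, 3)) = -2
Stationarity residual: grad f(x) + sum_i lambda_i a_i = (2, -3)
  -> stationarity FAILS
Primal feasibility (all g_i <= 0): OK
Dual feasibility (all lambda_i >= 0): OK
Complementary slackness (lambda_i * g_i(x) = 0 for all i): OK

Verdict: the first failing condition is stationarity -> stat.

stat


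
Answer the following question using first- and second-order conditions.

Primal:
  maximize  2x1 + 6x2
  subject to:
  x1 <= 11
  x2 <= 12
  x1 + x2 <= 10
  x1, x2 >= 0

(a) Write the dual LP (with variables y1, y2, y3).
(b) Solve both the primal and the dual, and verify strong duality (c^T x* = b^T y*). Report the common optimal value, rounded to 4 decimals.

The standard primal-dual pair for 'max c^T x s.t. A x <= b, x >= 0' is:
  Dual:  min b^T y  s.t.  A^T y >= c,  y >= 0.

So the dual LP is:
  minimize  11y1 + 12y2 + 10y3
  subject to:
    y1 + y3 >= 2
    y2 + y3 >= 6
    y1, y2, y3 >= 0

Solving the primal: x* = (0, 10).
  primal value c^T x* = 60.
Solving the dual: y* = (0, 0, 6).
  dual value b^T y* = 60.
Strong duality: c^T x* = b^T y*. Confirmed.

60


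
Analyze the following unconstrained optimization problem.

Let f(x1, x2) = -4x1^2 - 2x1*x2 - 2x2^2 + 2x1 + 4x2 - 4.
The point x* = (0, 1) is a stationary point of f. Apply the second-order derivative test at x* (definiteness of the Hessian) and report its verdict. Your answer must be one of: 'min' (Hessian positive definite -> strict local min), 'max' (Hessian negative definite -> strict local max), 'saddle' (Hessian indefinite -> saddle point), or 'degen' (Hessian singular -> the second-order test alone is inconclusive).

Compute the Hessian H = grad^2 f:
  H = [[-8, -2], [-2, -4]]
Verify stationarity: grad f(x*) = H x* + g = (0, 0).
Eigenvalues of H: -8.8284, -3.1716.
Both eigenvalues < 0, so H is negative definite -> x* is a strict local max.

max


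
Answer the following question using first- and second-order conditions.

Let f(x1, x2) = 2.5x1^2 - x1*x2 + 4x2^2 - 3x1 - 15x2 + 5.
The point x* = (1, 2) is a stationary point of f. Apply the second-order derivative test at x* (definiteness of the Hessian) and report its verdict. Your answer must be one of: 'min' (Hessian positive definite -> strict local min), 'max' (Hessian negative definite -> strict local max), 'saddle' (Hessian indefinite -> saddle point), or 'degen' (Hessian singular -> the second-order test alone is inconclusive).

Compute the Hessian H = grad^2 f:
  H = [[5, -1], [-1, 8]]
Verify stationarity: grad f(x*) = H x* + g = (0, 0).
Eigenvalues of H: 4.6972, 8.3028.
Both eigenvalues > 0, so H is positive definite -> x* is a strict local min.

min


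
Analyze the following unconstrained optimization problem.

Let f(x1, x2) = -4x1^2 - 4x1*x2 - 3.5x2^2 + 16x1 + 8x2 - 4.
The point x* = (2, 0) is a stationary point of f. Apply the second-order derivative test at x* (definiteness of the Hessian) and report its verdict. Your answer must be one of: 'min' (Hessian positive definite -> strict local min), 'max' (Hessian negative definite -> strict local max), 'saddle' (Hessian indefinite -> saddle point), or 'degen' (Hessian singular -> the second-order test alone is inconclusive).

Compute the Hessian H = grad^2 f:
  H = [[-8, -4], [-4, -7]]
Verify stationarity: grad f(x*) = H x* + g = (0, 0).
Eigenvalues of H: -11.5311, -3.4689.
Both eigenvalues < 0, so H is negative definite -> x* is a strict local max.

max


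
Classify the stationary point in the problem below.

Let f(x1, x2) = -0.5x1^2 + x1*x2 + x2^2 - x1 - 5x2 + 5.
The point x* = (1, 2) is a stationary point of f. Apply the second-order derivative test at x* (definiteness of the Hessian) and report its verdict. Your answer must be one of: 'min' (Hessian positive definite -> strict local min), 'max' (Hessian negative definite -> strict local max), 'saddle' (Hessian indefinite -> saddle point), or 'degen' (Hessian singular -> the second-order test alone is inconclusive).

Compute the Hessian H = grad^2 f:
  H = [[-1, 1], [1, 2]]
Verify stationarity: grad f(x*) = H x* + g = (0, 0).
Eigenvalues of H: -1.3028, 2.3028.
Eigenvalues have mixed signs, so H is indefinite -> x* is a saddle point.

saddle


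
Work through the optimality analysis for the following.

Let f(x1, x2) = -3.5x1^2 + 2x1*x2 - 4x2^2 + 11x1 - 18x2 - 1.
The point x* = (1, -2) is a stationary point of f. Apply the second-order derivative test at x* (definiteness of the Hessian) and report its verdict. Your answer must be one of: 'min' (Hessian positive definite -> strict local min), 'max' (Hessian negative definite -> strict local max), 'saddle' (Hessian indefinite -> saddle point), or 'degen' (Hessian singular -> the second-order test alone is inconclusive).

Compute the Hessian H = grad^2 f:
  H = [[-7, 2], [2, -8]]
Verify stationarity: grad f(x*) = H x* + g = (0, 0).
Eigenvalues of H: -9.5616, -5.4384.
Both eigenvalues < 0, so H is negative definite -> x* is a strict local max.

max


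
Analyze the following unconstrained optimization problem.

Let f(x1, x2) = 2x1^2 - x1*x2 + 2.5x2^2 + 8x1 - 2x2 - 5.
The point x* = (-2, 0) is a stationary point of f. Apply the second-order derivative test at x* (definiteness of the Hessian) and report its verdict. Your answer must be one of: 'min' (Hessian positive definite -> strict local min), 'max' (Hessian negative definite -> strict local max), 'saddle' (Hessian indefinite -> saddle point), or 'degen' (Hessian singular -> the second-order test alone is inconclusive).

Compute the Hessian H = grad^2 f:
  H = [[4, -1], [-1, 5]]
Verify stationarity: grad f(x*) = H x* + g = (0, 0).
Eigenvalues of H: 3.382, 5.618.
Both eigenvalues > 0, so H is positive definite -> x* is a strict local min.

min


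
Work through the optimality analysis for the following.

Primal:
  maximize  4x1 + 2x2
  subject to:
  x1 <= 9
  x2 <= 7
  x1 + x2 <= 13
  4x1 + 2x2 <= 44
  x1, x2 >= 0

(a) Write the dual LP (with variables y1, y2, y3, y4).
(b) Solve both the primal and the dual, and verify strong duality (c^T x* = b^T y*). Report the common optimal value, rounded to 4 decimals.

The standard primal-dual pair for 'max c^T x s.t. A x <= b, x >= 0' is:
  Dual:  min b^T y  s.t.  A^T y >= c,  y >= 0.

So the dual LP is:
  minimize  9y1 + 7y2 + 13y3 + 44y4
  subject to:
    y1 + y3 + 4y4 >= 4
    y2 + y3 + 2y4 >= 2
    y1, y2, y3, y4 >= 0

Solving the primal: x* = (9, 4).
  primal value c^T x* = 44.
Solving the dual: y* = (0, 0, 0, 1).
  dual value b^T y* = 44.
Strong duality: c^T x* = b^T y*. Confirmed.

44


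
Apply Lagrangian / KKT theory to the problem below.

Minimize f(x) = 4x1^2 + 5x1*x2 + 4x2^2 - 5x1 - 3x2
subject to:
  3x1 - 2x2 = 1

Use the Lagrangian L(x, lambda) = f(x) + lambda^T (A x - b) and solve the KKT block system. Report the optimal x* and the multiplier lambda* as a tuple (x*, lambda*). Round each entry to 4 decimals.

Form the Lagrangian:
  L(x, lambda) = (1/2) x^T Q x + c^T x + lambda^T (A x - b)
Stationarity (grad_x L = 0): Q x + c + A^T lambda = 0.
Primal feasibility: A x = b.

This gives the KKT block system:
  [ Q   A^T ] [ x     ]   [-c ]
  [ A    0  ] [ lambda ] = [ b ]

Solving the linear system:
  x*      = (0.439, 0.1585)
  lambda* = (0.2317)
  f(x*)   = -1.4512

x* = (0.439, 0.1585), lambda* = (0.2317)


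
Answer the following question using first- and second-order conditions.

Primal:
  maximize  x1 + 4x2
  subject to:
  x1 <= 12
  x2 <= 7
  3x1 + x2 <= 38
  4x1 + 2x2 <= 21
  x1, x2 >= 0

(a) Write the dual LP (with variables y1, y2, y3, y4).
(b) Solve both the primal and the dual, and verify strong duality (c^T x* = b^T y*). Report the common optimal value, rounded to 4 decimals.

The standard primal-dual pair for 'max c^T x s.t. A x <= b, x >= 0' is:
  Dual:  min b^T y  s.t.  A^T y >= c,  y >= 0.

So the dual LP is:
  minimize  12y1 + 7y2 + 38y3 + 21y4
  subject to:
    y1 + 3y3 + 4y4 >= 1
    y2 + y3 + 2y4 >= 4
    y1, y2, y3, y4 >= 0

Solving the primal: x* = (1.75, 7).
  primal value c^T x* = 29.75.
Solving the dual: y* = (0, 3.5, 0, 0.25).
  dual value b^T y* = 29.75.
Strong duality: c^T x* = b^T y*. Confirmed.

29.75


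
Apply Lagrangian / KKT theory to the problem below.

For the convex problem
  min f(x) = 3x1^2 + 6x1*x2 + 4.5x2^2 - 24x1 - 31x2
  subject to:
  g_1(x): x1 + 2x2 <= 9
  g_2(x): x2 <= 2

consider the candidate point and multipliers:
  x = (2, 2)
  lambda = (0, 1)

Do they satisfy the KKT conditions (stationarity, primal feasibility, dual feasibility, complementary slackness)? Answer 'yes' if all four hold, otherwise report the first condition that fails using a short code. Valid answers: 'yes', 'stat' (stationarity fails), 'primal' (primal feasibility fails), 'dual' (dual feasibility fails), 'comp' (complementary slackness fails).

Gradient of f: grad f(x) = Q x + c = (0, -1)
Constraint values g_i(x) = a_i^T x - b_i:
  g_1((2, 2)) = -3
  g_2((2, 2)) = 0
Stationarity residual: grad f(x) + sum_i lambda_i a_i = (0, 0)
  -> stationarity OK
Primal feasibility (all g_i <= 0): OK
Dual feasibility (all lambda_i >= 0): OK
Complementary slackness (lambda_i * g_i(x) = 0 for all i): OK

Verdict: yes, KKT holds.

yes


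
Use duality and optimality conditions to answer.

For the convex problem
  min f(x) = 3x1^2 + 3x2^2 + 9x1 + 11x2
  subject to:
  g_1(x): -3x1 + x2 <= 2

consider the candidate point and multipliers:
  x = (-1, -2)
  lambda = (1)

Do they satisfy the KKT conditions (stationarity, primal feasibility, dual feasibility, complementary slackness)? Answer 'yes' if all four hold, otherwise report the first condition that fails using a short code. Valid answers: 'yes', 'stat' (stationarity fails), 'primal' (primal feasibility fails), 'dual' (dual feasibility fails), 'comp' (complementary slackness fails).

Gradient of f: grad f(x) = Q x + c = (3, -1)
Constraint values g_i(x) = a_i^T x - b_i:
  g_1((-1, -2)) = -1
Stationarity residual: grad f(x) + sum_i lambda_i a_i = (0, 0)
  -> stationarity OK
Primal feasibility (all g_i <= 0): OK
Dual feasibility (all lambda_i >= 0): OK
Complementary slackness (lambda_i * g_i(x) = 0 for all i): FAILS

Verdict: the first failing condition is complementary_slackness -> comp.

comp


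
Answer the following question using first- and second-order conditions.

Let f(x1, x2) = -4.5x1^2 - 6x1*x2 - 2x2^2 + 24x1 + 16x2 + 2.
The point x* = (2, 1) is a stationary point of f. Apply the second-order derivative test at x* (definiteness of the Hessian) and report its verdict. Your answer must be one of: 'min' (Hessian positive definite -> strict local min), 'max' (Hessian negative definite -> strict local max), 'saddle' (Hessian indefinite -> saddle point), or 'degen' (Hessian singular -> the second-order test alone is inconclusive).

Compute the Hessian H = grad^2 f:
  H = [[-9, -6], [-6, -4]]
Verify stationarity: grad f(x*) = H x* + g = (0, 0).
Eigenvalues of H: -13, 0.
H has a zero eigenvalue (singular; negative semidefinite but not definite), so H is neither positive definite, negative definite, nor indefinite. The second-order test alone is inconclusive -> degen.
(Indeed, f is constant along the null direction of H through x*, so x* is not a strict local extremum.)

degen


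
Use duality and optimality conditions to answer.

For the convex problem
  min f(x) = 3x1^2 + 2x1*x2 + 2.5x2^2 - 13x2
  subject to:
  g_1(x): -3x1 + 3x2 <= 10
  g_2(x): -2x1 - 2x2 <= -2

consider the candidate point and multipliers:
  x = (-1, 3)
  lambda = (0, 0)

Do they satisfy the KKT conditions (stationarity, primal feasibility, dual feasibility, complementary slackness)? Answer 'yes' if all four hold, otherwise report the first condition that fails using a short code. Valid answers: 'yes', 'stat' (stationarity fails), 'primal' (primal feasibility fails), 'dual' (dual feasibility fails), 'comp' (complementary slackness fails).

Gradient of f: grad f(x) = Q x + c = (0, 0)
Constraint values g_i(x) = a_i^T x - b_i:
  g_1((-1, 3)) = 2
  g_2((-1, 3)) = -2
Stationarity residual: grad f(x) + sum_i lambda_i a_i = (0, 0)
  -> stationarity OK
Primal feasibility (all g_i <= 0): FAILS
Dual feasibility (all lambda_i >= 0): OK
Complementary slackness (lambda_i * g_i(x) = 0 for all i): OK

Verdict: the first failing condition is primal_feasibility -> primal.

primal


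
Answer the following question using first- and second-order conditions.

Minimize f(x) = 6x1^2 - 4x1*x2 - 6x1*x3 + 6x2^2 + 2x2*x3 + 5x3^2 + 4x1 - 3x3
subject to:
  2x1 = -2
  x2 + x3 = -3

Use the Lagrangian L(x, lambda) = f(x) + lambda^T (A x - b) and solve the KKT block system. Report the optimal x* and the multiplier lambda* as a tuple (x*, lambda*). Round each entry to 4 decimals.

Form the Lagrangian:
  L(x, lambda) = (1/2) x^T Q x + c^T x + lambda^T (A x - b)
Stationarity (grad_x L = 0): Q x + c + A^T lambda = 0.
Primal feasibility: A x = b.

This gives the KKT block system:
  [ Q   A^T ] [ x     ]   [-c ]
  [ A    0  ] [ lambda ] = [ b ]

Solving the linear system:
  x*      = (-1, -1.3889, -1.6111)
  lambda* = (-3.6111, 15.8889)
  f(x*)   = 20.6389

x* = (-1, -1.3889, -1.6111), lambda* = (-3.6111, 15.8889)


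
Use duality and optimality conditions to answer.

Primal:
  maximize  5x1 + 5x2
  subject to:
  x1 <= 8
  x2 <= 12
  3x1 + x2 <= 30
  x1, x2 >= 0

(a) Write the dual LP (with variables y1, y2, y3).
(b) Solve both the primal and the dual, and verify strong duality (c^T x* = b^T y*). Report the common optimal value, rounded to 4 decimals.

The standard primal-dual pair for 'max c^T x s.t. A x <= b, x >= 0' is:
  Dual:  min b^T y  s.t.  A^T y >= c,  y >= 0.

So the dual LP is:
  minimize  8y1 + 12y2 + 30y3
  subject to:
    y1 + 3y3 >= 5
    y2 + y3 >= 5
    y1, y2, y3 >= 0

Solving the primal: x* = (6, 12).
  primal value c^T x* = 90.
Solving the dual: y* = (0, 3.3333, 1.6667).
  dual value b^T y* = 90.
Strong duality: c^T x* = b^T y*. Confirmed.

90


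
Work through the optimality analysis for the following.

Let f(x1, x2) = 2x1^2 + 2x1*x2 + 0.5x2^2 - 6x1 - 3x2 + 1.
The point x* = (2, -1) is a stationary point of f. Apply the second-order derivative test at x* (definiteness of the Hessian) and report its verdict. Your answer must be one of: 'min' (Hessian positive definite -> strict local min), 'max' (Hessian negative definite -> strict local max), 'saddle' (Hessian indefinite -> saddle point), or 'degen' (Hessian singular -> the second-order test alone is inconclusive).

Compute the Hessian H = grad^2 f:
  H = [[4, 2], [2, 1]]
Verify stationarity: grad f(x*) = H x* + g = (0, 0).
Eigenvalues of H: 0, 5.
H has a zero eigenvalue (singular; positive semidefinite but not definite), so H is neither positive definite, negative definite, nor indefinite. The second-order test alone is inconclusive -> degen.
(Indeed, f is constant along the null direction of H through x*, so x* is not a strict local extremum.)

degen


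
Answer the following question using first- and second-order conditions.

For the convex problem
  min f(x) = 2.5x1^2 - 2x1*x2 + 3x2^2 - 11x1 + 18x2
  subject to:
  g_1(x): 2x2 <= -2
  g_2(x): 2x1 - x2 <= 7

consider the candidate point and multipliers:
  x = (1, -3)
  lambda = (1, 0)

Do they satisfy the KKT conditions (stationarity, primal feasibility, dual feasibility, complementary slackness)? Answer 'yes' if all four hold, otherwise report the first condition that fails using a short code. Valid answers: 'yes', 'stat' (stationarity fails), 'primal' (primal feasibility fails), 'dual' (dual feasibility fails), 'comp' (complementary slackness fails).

Gradient of f: grad f(x) = Q x + c = (0, -2)
Constraint values g_i(x) = a_i^T x - b_i:
  g_1((1, -3)) = -4
  g_2((1, -3)) = -2
Stationarity residual: grad f(x) + sum_i lambda_i a_i = (0, 0)
  -> stationarity OK
Primal feasibility (all g_i <= 0): OK
Dual feasibility (all lambda_i >= 0): OK
Complementary slackness (lambda_i * g_i(x) = 0 for all i): FAILS

Verdict: the first failing condition is complementary_slackness -> comp.

comp


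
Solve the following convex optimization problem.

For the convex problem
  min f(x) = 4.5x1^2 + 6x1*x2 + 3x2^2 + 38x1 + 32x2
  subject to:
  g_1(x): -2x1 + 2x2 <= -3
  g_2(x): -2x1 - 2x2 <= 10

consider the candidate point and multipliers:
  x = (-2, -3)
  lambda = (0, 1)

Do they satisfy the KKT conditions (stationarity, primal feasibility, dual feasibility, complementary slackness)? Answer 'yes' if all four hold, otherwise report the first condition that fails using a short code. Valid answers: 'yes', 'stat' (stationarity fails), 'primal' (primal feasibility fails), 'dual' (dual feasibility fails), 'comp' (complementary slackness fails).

Gradient of f: grad f(x) = Q x + c = (2, 2)
Constraint values g_i(x) = a_i^T x - b_i:
  g_1((-2, -3)) = 1
  g_2((-2, -3)) = 0
Stationarity residual: grad f(x) + sum_i lambda_i a_i = (0, 0)
  -> stationarity OK
Primal feasibility (all g_i <= 0): FAILS
Dual feasibility (all lambda_i >= 0): OK
Complementary slackness (lambda_i * g_i(x) = 0 for all i): OK

Verdict: the first failing condition is primal_feasibility -> primal.

primal


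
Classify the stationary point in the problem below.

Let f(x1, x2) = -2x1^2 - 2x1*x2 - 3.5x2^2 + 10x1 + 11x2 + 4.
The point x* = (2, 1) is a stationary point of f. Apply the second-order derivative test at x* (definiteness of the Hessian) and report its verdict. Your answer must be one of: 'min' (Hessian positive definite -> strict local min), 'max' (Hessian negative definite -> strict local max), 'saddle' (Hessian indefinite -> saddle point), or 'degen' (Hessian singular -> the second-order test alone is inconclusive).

Compute the Hessian H = grad^2 f:
  H = [[-4, -2], [-2, -7]]
Verify stationarity: grad f(x*) = H x* + g = (0, 0).
Eigenvalues of H: -8, -3.
Both eigenvalues < 0, so H is negative definite -> x* is a strict local max.

max


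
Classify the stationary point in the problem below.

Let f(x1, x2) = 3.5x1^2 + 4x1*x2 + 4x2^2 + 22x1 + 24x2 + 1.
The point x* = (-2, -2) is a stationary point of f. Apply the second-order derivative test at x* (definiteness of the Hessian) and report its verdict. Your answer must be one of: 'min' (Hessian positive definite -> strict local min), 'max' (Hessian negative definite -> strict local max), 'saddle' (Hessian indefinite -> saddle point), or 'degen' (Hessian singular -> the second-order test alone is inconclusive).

Compute the Hessian H = grad^2 f:
  H = [[7, 4], [4, 8]]
Verify stationarity: grad f(x*) = H x* + g = (0, 0).
Eigenvalues of H: 3.4689, 11.5311.
Both eigenvalues > 0, so H is positive definite -> x* is a strict local min.

min


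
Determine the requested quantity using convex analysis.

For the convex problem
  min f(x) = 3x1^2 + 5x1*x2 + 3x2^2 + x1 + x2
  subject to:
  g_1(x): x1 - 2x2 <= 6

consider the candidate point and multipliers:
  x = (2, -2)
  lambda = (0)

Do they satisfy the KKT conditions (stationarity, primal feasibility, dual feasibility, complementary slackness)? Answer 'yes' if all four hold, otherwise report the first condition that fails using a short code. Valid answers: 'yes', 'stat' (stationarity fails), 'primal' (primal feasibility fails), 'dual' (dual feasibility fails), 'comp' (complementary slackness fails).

Gradient of f: grad f(x) = Q x + c = (3, -1)
Constraint values g_i(x) = a_i^T x - b_i:
  g_1((2, -2)) = 0
Stationarity residual: grad f(x) + sum_i lambda_i a_i = (3, -1)
  -> stationarity FAILS
Primal feasibility (all g_i <= 0): OK
Dual feasibility (all lambda_i >= 0): OK
Complementary slackness (lambda_i * g_i(x) = 0 for all i): OK

Verdict: the first failing condition is stationarity -> stat.

stat


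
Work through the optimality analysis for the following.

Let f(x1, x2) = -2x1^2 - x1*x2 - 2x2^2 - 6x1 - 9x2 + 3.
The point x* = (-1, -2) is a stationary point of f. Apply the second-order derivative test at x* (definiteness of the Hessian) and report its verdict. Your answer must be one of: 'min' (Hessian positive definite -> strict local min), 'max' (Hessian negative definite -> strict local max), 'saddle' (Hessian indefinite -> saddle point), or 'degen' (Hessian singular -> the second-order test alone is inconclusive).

Compute the Hessian H = grad^2 f:
  H = [[-4, -1], [-1, -4]]
Verify stationarity: grad f(x*) = H x* + g = (0, 0).
Eigenvalues of H: -5, -3.
Both eigenvalues < 0, so H is negative definite -> x* is a strict local max.

max


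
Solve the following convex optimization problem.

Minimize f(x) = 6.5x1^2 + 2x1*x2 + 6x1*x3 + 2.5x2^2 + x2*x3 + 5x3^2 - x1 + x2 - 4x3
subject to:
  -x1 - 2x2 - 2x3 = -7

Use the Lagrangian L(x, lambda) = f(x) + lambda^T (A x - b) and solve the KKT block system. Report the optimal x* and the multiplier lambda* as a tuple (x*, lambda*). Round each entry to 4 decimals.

Form the Lagrangian:
  L(x, lambda) = (1/2) x^T Q x + c^T x + lambda^T (A x - b)
Stationarity (grad_x L = 0): Q x + c + A^T lambda = 0.
Primal feasibility: A x = b.

This gives the KKT block system:
  [ Q   A^T ] [ x     ]   [-c ]
  [ A    0  ] [ lambda ] = [ b ]

Solving the linear system:
  x*      = (-0.5822, 2.0609, 1.7302)
  lambda* = (5.9351)
  f(x*)   = 18.6339

x* = (-0.5822, 2.0609, 1.7302), lambda* = (5.9351)


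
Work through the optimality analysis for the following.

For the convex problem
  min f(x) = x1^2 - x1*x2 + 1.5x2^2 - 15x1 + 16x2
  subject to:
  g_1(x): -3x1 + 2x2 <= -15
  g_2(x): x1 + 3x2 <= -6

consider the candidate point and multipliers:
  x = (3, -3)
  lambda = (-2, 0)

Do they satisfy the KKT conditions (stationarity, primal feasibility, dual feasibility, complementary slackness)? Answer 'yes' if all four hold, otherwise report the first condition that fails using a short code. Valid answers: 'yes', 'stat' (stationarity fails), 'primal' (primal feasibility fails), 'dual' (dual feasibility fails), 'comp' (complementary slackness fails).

Gradient of f: grad f(x) = Q x + c = (-6, 4)
Constraint values g_i(x) = a_i^T x - b_i:
  g_1((3, -3)) = 0
  g_2((3, -3)) = 0
Stationarity residual: grad f(x) + sum_i lambda_i a_i = (0, 0)
  -> stationarity OK
Primal feasibility (all g_i <= 0): OK
Dual feasibility (all lambda_i >= 0): FAILS
Complementary slackness (lambda_i * g_i(x) = 0 for all i): OK

Verdict: the first failing condition is dual_feasibility -> dual.

dual


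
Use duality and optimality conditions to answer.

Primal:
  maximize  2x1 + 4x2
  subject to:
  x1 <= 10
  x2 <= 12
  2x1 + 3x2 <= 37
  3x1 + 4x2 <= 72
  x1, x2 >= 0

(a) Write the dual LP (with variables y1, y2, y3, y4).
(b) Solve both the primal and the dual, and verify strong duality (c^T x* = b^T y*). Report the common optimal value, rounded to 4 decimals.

The standard primal-dual pair for 'max c^T x s.t. A x <= b, x >= 0' is:
  Dual:  min b^T y  s.t.  A^T y >= c,  y >= 0.

So the dual LP is:
  minimize  10y1 + 12y2 + 37y3 + 72y4
  subject to:
    y1 + 2y3 + 3y4 >= 2
    y2 + 3y3 + 4y4 >= 4
    y1, y2, y3, y4 >= 0

Solving the primal: x* = (0.5, 12).
  primal value c^T x* = 49.
Solving the dual: y* = (0, 1, 1, 0).
  dual value b^T y* = 49.
Strong duality: c^T x* = b^T y*. Confirmed.

49


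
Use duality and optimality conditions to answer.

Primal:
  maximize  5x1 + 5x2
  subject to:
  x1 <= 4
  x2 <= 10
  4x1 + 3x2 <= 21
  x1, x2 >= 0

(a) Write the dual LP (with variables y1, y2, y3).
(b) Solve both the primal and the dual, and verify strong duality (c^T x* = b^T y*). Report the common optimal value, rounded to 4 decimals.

The standard primal-dual pair for 'max c^T x s.t. A x <= b, x >= 0' is:
  Dual:  min b^T y  s.t.  A^T y >= c,  y >= 0.

So the dual LP is:
  minimize  4y1 + 10y2 + 21y3
  subject to:
    y1 + 4y3 >= 5
    y2 + 3y3 >= 5
    y1, y2, y3 >= 0

Solving the primal: x* = (0, 7).
  primal value c^T x* = 35.
Solving the dual: y* = (0, 0, 1.6667).
  dual value b^T y* = 35.
Strong duality: c^T x* = b^T y*. Confirmed.

35


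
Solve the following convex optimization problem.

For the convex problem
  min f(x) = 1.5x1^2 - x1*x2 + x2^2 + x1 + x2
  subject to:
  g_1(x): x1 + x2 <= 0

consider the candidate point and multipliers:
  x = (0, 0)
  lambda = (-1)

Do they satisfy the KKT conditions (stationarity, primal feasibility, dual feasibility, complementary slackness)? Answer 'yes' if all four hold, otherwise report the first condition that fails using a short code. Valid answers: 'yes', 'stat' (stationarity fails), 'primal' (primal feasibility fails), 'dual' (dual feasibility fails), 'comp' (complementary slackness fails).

Gradient of f: grad f(x) = Q x + c = (1, 1)
Constraint values g_i(x) = a_i^T x - b_i:
  g_1((0, 0)) = 0
Stationarity residual: grad f(x) + sum_i lambda_i a_i = (0, 0)
  -> stationarity OK
Primal feasibility (all g_i <= 0): OK
Dual feasibility (all lambda_i >= 0): FAILS
Complementary slackness (lambda_i * g_i(x) = 0 for all i): OK

Verdict: the first failing condition is dual_feasibility -> dual.

dual


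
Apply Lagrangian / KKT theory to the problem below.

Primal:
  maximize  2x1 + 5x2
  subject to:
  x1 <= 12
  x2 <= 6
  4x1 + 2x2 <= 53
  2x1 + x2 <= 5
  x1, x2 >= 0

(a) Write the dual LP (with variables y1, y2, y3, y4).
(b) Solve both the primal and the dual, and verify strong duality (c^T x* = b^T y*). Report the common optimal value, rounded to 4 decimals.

The standard primal-dual pair for 'max c^T x s.t. A x <= b, x >= 0' is:
  Dual:  min b^T y  s.t.  A^T y >= c,  y >= 0.

So the dual LP is:
  minimize  12y1 + 6y2 + 53y3 + 5y4
  subject to:
    y1 + 4y3 + 2y4 >= 2
    y2 + 2y3 + y4 >= 5
    y1, y2, y3, y4 >= 0

Solving the primal: x* = (0, 5).
  primal value c^T x* = 25.
Solving the dual: y* = (0, 0, 0, 5).
  dual value b^T y* = 25.
Strong duality: c^T x* = b^T y*. Confirmed.

25


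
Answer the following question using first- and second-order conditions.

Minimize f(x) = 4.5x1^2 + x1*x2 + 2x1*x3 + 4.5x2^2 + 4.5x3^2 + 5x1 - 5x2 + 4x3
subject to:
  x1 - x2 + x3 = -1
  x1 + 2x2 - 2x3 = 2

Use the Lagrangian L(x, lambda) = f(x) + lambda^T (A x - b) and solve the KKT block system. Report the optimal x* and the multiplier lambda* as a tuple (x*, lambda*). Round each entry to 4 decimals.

Form the Lagrangian:
  L(x, lambda) = (1/2) x^T Q x + c^T x + lambda^T (A x - b)
Stationarity (grad_x L = 0): Q x + c + A^T lambda = 0.
Primal feasibility: A x = b.

This gives the KKT block system:
  [ Q   A^T ] [ x     ]   [-c ]
  [ A    0  ] [ lambda ] = [ b ]

Solving the linear system:
  x*      = (0, 0.5556, -0.4444)
  lambda* = (-3.1111, -1.5556)
  f(x*)   = -2.2778

x* = (0, 0.5556, -0.4444), lambda* = (-3.1111, -1.5556)


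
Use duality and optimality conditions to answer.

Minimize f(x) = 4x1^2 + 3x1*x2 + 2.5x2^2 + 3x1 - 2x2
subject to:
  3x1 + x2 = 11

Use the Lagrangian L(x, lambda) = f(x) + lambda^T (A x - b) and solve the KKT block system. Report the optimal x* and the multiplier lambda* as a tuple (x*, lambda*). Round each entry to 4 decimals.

Form the Lagrangian:
  L(x, lambda) = (1/2) x^T Q x + c^T x + lambda^T (A x - b)
Stationarity (grad_x L = 0): Q x + c + A^T lambda = 0.
Primal feasibility: A x = b.

This gives the KKT block system:
  [ Q   A^T ] [ x     ]   [-c ]
  [ A    0  ] [ lambda ] = [ b ]

Solving the linear system:
  x*      = (3.5143, 0.4571)
  lambda* = (-10.8286)
  f(x*)   = 64.3714

x* = (3.5143, 0.4571), lambda* = (-10.8286)


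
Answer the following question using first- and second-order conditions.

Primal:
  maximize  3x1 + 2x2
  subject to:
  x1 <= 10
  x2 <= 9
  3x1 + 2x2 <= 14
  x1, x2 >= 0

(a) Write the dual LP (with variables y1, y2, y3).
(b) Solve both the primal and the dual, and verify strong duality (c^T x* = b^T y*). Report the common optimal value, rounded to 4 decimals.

The standard primal-dual pair for 'max c^T x s.t. A x <= b, x >= 0' is:
  Dual:  min b^T y  s.t.  A^T y >= c,  y >= 0.

So the dual LP is:
  minimize  10y1 + 9y2 + 14y3
  subject to:
    y1 + 3y3 >= 3
    y2 + 2y3 >= 2
    y1, y2, y3 >= 0

Solving the primal: x* = (4.6667, 0).
  primal value c^T x* = 14.
Solving the dual: y* = (0, 0, 1).
  dual value b^T y* = 14.
Strong duality: c^T x* = b^T y*. Confirmed.

14


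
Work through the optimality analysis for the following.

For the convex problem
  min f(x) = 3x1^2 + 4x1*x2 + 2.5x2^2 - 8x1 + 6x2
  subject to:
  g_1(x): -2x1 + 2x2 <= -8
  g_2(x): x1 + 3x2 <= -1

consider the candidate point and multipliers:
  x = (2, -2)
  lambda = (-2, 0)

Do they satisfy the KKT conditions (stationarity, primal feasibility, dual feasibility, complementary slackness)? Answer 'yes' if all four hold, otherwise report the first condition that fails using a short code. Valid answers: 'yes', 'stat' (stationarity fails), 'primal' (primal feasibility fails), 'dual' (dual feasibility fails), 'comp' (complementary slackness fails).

Gradient of f: grad f(x) = Q x + c = (-4, 4)
Constraint values g_i(x) = a_i^T x - b_i:
  g_1((2, -2)) = 0
  g_2((2, -2)) = -3
Stationarity residual: grad f(x) + sum_i lambda_i a_i = (0, 0)
  -> stationarity OK
Primal feasibility (all g_i <= 0): OK
Dual feasibility (all lambda_i >= 0): FAILS
Complementary slackness (lambda_i * g_i(x) = 0 for all i): OK

Verdict: the first failing condition is dual_feasibility -> dual.

dual
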